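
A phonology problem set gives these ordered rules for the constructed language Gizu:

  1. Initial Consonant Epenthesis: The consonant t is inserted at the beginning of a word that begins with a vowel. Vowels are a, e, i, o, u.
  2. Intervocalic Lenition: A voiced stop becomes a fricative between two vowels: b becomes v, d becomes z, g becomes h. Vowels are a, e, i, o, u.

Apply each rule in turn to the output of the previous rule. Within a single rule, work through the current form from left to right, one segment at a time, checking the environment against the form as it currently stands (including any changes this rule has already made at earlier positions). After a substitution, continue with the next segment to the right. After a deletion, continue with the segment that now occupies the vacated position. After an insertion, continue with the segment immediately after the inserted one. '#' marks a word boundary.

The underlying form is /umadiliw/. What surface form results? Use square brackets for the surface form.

[tumaziliw]

1 Initial Consonant Epenthesis: [umadiliw] → [tumadiliw]
2 Intervocalic Lenition: [tumadiliw] → [tumaziliw]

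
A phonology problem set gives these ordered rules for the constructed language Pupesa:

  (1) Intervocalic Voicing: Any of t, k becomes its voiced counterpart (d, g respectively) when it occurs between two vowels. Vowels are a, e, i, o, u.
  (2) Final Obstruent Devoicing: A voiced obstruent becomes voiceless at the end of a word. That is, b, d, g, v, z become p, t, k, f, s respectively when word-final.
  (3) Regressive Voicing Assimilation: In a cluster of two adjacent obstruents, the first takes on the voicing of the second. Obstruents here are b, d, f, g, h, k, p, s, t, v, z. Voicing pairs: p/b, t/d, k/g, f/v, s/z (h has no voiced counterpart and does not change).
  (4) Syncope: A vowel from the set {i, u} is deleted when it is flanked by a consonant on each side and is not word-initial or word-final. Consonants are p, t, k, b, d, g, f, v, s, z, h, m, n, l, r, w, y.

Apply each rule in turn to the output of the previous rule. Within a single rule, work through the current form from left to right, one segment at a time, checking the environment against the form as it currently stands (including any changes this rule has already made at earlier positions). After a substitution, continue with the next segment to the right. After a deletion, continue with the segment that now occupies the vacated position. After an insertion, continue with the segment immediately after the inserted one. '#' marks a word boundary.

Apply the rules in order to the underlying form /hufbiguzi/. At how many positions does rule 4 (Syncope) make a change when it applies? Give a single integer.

3

(1) Intervocalic Voicing: no change — [hufbiguzi]
(2) Final Obstruent Devoicing: no change — [hufbiguzi]
(3) Regressive Voicing Assimilation: [hufbiguzi] → [huvbiguzi]
(4) Syncope: [huvbiguzi] → [hvbgzi]
Rule 4 changed 3 position(s).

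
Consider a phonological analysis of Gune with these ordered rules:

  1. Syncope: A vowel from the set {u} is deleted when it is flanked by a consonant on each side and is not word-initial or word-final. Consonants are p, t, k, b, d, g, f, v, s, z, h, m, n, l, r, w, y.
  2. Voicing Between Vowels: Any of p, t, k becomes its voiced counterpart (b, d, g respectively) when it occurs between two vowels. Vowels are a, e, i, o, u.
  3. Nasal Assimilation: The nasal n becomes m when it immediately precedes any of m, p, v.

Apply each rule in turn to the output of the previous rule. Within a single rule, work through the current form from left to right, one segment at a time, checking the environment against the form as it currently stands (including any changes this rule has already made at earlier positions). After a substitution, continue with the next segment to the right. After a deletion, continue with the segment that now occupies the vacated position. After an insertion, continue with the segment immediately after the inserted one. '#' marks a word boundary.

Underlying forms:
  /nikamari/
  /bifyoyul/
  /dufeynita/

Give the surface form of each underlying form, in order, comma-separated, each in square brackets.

[nigamari], [bifyoyl], [dfeynida]

/nikamari/:
  1 Syncope: no change — [nikamari]
  2 Voicing Between Vowels: [nikamari] → [nigamari]
  3 Nasal Assimilation: no change — [nigamari]
/bifyoyul/:
  1 Syncope: [bifyoyul] → [bifyoyl]
  2 Voicing Between Vowels: no change — [bifyoyl]
  3 Nasal Assimilation: no change — [bifyoyl]
/dufeynita/:
  1 Syncope: [dufeynita] → [dfeynita]
  2 Voicing Between Vowels: [dfeynita] → [dfeynida]
  3 Nasal Assimilation: no change — [dfeynida]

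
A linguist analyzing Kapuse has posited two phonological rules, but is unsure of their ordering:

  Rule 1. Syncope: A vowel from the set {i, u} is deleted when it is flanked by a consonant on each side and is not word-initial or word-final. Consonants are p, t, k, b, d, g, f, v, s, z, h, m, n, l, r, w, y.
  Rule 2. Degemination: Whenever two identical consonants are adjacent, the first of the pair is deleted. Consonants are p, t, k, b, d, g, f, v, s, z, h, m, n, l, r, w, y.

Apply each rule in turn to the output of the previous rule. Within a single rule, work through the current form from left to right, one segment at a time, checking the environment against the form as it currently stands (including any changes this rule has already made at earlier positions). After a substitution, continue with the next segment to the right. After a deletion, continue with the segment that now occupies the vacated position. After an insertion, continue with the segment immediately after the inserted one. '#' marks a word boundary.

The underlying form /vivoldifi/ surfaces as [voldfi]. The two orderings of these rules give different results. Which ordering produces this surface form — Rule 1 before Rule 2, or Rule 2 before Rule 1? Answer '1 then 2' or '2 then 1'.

Order 1 then 2:
  1 Syncope: [vivoldifi] → [vvoldfi]
  2 Degemination: [vvoldfi] → [voldfi]
  result: [voldfi]
Order 2 then 1:
  2 Degemination: no change — [vivoldifi]
  1 Syncope: [vivoldifi] → [vvoldfi]
  result: [vvoldfi]

1 then 2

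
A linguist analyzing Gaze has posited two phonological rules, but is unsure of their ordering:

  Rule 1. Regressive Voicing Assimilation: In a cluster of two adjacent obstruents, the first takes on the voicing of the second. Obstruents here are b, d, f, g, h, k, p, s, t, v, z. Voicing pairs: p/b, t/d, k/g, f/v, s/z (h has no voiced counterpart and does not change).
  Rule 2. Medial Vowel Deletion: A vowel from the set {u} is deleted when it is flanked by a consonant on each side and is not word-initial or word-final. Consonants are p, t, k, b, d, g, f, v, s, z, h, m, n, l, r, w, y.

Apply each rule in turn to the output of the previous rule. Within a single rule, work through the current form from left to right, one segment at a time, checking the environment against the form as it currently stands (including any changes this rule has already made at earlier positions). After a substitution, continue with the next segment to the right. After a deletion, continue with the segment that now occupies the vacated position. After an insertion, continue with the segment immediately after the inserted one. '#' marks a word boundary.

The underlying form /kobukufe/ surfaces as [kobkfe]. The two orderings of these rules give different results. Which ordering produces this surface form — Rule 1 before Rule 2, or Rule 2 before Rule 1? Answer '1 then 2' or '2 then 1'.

1 then 2

Order 1 then 2:
  1 Regressive Voicing Assimilation: no change — [kobukufe]
  2 Medial Vowel Deletion: [kobukufe] → [kobkfe]
  result: [kobkfe]
Order 2 then 1:
  2 Medial Vowel Deletion: [kobukufe] → [kobkfe]
  1 Regressive Voicing Assimilation: [kobkfe] → [kopkfe]
  result: [kopkfe]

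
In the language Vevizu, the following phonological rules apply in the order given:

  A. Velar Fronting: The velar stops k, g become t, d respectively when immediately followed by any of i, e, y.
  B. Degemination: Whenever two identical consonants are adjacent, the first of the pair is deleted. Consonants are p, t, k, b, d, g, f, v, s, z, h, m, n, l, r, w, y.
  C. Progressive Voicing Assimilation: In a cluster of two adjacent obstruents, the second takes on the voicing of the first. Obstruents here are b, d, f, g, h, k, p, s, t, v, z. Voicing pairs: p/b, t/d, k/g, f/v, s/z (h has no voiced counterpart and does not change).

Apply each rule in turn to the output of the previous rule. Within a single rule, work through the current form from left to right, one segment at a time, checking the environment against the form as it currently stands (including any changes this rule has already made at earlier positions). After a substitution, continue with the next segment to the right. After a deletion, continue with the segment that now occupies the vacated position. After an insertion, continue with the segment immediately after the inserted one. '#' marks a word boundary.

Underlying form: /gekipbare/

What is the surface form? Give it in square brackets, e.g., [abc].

[detippare]

A Velar Fronting: [gekipbare] → [detipbare]
B Degemination: no change — [detipbare]
C Progressive Voicing Assimilation: [detipbare] → [detippare]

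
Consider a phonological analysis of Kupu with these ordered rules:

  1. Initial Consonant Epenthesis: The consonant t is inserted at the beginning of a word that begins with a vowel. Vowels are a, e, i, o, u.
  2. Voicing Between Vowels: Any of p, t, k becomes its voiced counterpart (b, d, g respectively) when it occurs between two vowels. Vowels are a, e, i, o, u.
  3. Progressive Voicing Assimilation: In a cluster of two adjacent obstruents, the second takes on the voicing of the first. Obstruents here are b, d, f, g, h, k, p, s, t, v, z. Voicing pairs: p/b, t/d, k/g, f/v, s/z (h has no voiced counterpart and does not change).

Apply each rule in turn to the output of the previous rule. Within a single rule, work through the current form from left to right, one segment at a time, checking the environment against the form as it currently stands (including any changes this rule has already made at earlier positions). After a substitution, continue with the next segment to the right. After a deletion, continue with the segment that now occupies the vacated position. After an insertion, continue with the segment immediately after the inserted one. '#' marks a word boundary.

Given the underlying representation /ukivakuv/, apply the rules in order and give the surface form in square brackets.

[tugivaguv]

1 Initial Consonant Epenthesis: [ukivakuv] → [tukivakuv]
2 Voicing Between Vowels: [tukivakuv] → [tugivaguv]
3 Progressive Voicing Assimilation: no change — [tugivaguv]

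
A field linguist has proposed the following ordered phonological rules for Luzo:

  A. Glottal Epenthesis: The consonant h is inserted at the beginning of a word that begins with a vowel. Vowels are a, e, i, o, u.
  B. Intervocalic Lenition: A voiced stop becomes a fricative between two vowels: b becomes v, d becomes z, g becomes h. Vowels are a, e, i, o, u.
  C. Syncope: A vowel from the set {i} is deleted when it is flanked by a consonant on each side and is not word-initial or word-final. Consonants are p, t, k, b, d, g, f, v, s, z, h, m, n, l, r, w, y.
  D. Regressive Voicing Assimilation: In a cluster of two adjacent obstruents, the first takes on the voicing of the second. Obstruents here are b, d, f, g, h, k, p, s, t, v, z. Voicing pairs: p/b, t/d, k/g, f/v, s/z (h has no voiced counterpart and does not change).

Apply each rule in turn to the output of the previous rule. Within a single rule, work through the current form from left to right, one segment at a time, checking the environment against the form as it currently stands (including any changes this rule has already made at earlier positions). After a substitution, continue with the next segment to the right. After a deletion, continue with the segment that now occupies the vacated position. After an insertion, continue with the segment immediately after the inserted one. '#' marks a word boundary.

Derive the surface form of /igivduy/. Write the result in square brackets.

[hhvduy]

A Glottal Epenthesis: [igivduy] → [higivduy]
B Intervocalic Lenition: [higivduy] → [hihivduy]
C Syncope: [hihivduy] → [hhvduy]
D Regressive Voicing Assimilation: no change — [hhvduy]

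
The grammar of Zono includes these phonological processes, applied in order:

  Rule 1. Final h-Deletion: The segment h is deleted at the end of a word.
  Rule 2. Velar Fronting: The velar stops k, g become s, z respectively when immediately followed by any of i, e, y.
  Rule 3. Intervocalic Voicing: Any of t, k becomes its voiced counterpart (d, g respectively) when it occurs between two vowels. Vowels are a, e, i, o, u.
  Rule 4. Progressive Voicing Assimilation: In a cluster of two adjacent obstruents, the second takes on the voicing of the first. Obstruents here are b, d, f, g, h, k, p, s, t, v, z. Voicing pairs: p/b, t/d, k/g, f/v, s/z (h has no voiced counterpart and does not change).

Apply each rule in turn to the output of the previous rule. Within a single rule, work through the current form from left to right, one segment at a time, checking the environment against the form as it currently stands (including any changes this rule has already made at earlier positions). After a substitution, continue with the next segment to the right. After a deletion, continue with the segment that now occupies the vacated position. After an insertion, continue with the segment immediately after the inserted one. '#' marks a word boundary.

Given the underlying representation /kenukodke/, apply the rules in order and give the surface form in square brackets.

[senugodze]

Rule 1 Final h-Deletion: no change — [kenukodke]
Rule 2 Velar Fronting: [kenukodke] → [senukodse]
Rule 3 Intervocalic Voicing: [senukodse] → [senugodse]
Rule 4 Progressive Voicing Assimilation: [senugodse] → [senugodze]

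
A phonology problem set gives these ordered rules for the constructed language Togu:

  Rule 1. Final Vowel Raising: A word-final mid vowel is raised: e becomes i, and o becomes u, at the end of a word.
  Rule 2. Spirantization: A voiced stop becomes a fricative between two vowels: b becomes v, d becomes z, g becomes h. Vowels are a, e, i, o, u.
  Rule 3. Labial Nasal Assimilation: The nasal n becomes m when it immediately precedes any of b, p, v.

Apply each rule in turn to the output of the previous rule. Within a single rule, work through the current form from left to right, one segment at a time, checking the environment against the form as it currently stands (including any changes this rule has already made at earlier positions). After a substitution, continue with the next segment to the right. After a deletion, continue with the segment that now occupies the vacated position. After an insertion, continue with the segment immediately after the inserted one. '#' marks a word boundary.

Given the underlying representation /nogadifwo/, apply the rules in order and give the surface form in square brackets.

[nohazifwu]

Rule 1 Final Vowel Raising: [nogadifwo] → [nogadifwu]
Rule 2 Spirantization: [nogadifwu] → [nohazifwu]
Rule 3 Labial Nasal Assimilation: no change — [nohazifwu]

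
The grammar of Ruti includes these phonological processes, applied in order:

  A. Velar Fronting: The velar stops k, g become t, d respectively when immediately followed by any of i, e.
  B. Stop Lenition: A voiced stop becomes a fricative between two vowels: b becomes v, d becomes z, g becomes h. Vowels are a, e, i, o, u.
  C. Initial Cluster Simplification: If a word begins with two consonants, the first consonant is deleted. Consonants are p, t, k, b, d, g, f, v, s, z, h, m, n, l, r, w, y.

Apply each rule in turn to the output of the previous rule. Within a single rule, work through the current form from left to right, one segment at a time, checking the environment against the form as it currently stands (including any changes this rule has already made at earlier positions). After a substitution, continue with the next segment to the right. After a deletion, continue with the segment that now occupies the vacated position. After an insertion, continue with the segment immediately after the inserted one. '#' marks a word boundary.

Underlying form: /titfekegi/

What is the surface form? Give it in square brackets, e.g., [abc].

[titfetezi]

A Velar Fronting: [titfekegi] → [titfetedi]
B Stop Lenition: [titfetedi] → [titfetezi]
C Initial Cluster Simplification: no change — [titfetezi]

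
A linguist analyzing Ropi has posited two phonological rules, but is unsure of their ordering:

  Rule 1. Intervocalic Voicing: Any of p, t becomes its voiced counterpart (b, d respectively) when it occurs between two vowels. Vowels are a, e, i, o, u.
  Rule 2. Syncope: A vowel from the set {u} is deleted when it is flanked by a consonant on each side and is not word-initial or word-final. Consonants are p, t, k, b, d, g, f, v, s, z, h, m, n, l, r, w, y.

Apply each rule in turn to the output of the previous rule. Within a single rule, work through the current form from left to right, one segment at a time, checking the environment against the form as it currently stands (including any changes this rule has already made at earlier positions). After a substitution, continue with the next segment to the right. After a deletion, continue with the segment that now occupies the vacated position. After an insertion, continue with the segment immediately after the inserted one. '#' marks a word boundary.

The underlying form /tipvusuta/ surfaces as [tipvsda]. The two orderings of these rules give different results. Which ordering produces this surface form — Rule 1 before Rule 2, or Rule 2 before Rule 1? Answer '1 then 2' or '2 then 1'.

Order 1 then 2:
  1 Intervocalic Voicing: [tipvusuta] → [tipvusuda]
  2 Syncope: [tipvusuda] → [tipvsda]
  result: [tipvsda]
Order 2 then 1:
  2 Syncope: [tipvusuta] → [tipvsta]
  1 Intervocalic Voicing: no change — [tipvsta]
  result: [tipvsta]

1 then 2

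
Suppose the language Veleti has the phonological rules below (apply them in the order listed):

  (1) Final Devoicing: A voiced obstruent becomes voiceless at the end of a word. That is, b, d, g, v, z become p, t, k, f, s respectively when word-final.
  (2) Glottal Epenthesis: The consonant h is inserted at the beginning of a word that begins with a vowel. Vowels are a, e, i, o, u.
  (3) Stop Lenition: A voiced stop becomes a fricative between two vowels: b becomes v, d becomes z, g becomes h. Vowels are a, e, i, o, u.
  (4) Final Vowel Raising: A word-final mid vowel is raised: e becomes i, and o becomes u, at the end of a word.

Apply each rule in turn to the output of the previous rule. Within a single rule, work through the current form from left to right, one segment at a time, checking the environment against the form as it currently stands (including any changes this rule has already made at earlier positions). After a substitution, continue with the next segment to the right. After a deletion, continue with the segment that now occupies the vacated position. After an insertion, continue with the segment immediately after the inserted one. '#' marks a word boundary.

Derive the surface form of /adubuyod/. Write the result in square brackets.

[hazuvuyot]

(1) Final Devoicing: [adubuyod] → [adubuyot]
(2) Glottal Epenthesis: [adubuyot] → [hadubuyot]
(3) Stop Lenition: [hadubuyot] → [hazuvuyot]
(4) Final Vowel Raising: no change — [hazuvuyot]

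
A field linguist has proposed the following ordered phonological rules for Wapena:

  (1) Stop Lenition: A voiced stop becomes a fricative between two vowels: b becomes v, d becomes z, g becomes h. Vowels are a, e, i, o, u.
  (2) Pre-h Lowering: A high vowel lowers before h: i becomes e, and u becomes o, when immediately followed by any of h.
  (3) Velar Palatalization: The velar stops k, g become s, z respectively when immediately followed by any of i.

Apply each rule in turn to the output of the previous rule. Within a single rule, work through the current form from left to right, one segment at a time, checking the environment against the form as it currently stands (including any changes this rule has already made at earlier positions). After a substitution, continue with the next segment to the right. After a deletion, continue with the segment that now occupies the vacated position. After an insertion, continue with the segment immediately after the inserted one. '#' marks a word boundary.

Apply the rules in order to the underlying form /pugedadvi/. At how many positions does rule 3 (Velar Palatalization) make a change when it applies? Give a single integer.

(1) Stop Lenition: [pugedadvi] → [puhezadvi]
(2) Pre-h Lowering: [puhezadvi] → [pohezadvi]
(3) Velar Palatalization: no change — [pohezadvi]
Rule 3 changed 0 position(s).

0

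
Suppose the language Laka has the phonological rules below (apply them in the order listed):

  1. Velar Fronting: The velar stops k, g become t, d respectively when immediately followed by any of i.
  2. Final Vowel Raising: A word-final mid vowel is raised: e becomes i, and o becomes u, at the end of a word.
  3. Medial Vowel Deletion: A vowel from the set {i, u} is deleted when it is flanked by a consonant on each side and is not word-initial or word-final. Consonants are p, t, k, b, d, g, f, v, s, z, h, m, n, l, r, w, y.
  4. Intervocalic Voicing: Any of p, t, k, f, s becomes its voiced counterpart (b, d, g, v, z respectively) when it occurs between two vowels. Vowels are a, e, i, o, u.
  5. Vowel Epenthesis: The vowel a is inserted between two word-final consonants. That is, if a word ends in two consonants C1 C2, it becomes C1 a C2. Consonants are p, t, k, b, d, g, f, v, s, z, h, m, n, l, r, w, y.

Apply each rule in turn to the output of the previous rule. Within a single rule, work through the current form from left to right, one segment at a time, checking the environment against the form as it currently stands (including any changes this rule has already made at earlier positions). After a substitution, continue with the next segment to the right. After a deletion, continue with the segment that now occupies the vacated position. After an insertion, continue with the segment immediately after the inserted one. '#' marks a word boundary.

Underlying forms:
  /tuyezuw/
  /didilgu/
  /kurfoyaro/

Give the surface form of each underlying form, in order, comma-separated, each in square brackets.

/tuyezuw/:
  1 Velar Fronting: no change — [tuyezuw]
  2 Final Vowel Raising: no change — [tuyezuw]
  3 Medial Vowel Deletion: [tuyezuw] → [tyezw]
  4 Intervocalic Voicing: no change — [tyezw]
  5 Vowel Epenthesis: [tyezw] → [tyezaw]
/didilgu/:
  1 Velar Fronting: no change — [didilgu]
  2 Final Vowel Raising: no change — [didilgu]
  3 Medial Vowel Deletion: [didilgu] → [ddlgu]
  4 Intervocalic Voicing: no change — [ddlgu]
  5 Vowel Epenthesis: no change — [ddlgu]
/kurfoyaro/:
  1 Velar Fronting: no change — [kurfoyaro]
  2 Final Vowel Raising: [kurfoyaro] → [kurfoyaru]
  3 Medial Vowel Deletion: [kurfoyaru] → [krfoyaru]
  4 Intervocalic Voicing: no change — [krfoyaru]
  5 Vowel Epenthesis: no change — [krfoyaru]

[tyezaw], [ddlgu], [krfoyaru]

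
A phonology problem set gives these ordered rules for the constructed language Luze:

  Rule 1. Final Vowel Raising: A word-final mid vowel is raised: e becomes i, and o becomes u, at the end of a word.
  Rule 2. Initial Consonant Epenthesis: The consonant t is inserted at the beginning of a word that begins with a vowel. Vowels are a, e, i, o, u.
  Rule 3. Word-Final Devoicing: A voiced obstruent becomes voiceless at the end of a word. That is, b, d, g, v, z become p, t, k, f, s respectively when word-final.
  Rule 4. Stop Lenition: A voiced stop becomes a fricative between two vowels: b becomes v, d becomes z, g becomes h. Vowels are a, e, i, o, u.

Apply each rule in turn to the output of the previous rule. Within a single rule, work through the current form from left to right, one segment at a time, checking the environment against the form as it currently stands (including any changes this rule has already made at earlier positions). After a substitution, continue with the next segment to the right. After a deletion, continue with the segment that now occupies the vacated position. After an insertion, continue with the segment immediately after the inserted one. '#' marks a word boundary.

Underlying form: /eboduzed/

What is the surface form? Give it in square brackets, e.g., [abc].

[tevozuzet]

Rule 1 Final Vowel Raising: no change — [eboduzed]
Rule 2 Initial Consonant Epenthesis: [eboduzed] → [teboduzed]
Rule 3 Word-Final Devoicing: [teboduzed] → [teboduzet]
Rule 4 Stop Lenition: [teboduzet] → [tevozuzet]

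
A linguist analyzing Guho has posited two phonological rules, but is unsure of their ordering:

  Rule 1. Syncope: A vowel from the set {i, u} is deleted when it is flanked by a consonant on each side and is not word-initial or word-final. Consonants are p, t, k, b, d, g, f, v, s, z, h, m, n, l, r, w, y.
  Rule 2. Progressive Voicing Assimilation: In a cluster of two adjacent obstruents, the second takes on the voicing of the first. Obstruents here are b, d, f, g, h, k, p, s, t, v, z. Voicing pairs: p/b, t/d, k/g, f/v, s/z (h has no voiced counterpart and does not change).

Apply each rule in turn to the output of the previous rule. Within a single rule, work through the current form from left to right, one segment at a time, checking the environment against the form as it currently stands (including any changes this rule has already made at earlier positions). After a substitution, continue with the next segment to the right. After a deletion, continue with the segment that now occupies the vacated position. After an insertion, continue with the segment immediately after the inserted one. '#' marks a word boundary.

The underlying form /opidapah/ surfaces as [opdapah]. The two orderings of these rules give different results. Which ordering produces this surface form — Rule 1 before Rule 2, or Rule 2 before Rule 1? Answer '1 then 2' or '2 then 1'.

2 then 1

Order 1 then 2:
  1 Syncope: [opidapah] → [opdapah]
  2 Progressive Voicing Assimilation: [opdapah] → [optapah]
  result: [optapah]
Order 2 then 1:
  2 Progressive Voicing Assimilation: no change — [opidapah]
  1 Syncope: [opidapah] → [opdapah]
  result: [opdapah]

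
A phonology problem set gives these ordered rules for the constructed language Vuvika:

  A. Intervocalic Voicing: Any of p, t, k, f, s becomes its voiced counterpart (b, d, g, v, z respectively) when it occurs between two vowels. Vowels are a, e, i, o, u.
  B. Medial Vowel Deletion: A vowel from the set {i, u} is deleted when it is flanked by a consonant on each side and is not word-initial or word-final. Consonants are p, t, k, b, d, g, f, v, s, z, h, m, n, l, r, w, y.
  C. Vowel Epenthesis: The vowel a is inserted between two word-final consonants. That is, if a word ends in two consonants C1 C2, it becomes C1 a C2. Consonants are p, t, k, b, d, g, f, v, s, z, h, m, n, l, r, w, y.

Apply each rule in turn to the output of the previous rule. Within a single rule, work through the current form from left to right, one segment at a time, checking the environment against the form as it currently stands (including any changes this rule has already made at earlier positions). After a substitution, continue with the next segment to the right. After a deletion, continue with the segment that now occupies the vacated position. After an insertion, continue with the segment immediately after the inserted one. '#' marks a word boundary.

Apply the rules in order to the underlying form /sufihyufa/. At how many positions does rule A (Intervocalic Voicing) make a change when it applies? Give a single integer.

A Intervocalic Voicing: [sufihyufa] → [suvihyuva]
B Medial Vowel Deletion: [suvihyuva] → [svhyva]
C Vowel Epenthesis: no change — [svhyva]
Rule A changed 2 position(s).

2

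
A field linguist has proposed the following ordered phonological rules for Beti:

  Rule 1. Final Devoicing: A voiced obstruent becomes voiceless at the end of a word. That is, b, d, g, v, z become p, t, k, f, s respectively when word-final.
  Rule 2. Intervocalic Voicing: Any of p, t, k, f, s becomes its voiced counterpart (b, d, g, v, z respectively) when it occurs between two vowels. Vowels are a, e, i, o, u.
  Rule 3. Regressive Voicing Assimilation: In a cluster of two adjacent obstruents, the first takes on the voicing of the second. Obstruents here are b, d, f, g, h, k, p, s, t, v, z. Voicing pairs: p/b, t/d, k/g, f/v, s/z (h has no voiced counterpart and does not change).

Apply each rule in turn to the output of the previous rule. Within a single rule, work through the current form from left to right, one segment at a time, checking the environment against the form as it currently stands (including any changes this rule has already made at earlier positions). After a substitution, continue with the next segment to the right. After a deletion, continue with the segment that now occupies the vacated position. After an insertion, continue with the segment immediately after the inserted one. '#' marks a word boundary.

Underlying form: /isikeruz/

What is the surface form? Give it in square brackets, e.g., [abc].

[izigerus]

Rule 1 Final Devoicing: [isikeruz] → [isikerus]
Rule 2 Intervocalic Voicing: [isikerus] → [izigerus]
Rule 3 Regressive Voicing Assimilation: no change — [izigerus]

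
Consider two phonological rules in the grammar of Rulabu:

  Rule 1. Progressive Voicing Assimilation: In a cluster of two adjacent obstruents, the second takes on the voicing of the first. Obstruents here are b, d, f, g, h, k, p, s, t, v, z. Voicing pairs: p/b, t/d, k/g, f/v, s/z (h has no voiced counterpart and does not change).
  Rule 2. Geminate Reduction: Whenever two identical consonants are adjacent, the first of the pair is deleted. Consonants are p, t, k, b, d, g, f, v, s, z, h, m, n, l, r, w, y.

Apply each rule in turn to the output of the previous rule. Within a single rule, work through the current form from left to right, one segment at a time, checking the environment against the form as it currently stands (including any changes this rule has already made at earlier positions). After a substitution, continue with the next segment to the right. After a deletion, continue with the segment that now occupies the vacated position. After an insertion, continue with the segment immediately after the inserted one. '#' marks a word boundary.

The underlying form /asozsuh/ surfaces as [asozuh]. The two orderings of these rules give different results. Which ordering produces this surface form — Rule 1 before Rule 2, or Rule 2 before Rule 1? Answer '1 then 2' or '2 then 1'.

Order 1 then 2:
  1 Progressive Voicing Assimilation: [asozsuh] → [asozzuh]
  2 Geminate Reduction: [asozzuh] → [asozuh]
  result: [asozuh]
Order 2 then 1:
  2 Geminate Reduction: no change — [asozsuh]
  1 Progressive Voicing Assimilation: [asozsuh] → [asozzuh]
  result: [asozzuh]

1 then 2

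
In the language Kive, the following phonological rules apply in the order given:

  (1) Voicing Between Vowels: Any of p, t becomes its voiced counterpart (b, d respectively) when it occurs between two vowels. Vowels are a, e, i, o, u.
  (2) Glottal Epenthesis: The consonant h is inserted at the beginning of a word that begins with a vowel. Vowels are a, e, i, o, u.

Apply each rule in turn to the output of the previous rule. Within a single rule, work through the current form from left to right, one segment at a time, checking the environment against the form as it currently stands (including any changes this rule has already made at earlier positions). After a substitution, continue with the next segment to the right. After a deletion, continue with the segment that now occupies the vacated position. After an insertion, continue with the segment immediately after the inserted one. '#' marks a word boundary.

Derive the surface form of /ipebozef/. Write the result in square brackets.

[hibebozef]

(1) Voicing Between Vowels: [ipebozef] → [ibebozef]
(2) Glottal Epenthesis: [ibebozef] → [hibebozef]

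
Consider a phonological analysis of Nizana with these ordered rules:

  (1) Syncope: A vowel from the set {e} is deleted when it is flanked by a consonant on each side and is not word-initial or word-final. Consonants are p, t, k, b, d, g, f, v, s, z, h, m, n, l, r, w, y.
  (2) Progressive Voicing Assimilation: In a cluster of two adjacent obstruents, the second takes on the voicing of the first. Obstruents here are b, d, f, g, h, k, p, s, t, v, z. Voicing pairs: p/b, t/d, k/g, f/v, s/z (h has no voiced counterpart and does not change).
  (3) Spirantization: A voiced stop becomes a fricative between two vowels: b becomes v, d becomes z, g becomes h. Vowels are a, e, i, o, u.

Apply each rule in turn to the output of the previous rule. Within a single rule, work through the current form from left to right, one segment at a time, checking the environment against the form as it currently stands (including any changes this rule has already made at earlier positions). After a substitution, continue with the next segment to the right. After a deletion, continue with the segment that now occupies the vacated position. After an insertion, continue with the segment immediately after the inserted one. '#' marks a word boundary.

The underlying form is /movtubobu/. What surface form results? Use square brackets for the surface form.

(1) Syncope: no change — [movtubobu]
(2) Progressive Voicing Assimilation: [movtubobu] → [movdubobu]
(3) Spirantization: [movdubobu] → [movduvovu]

[movduvovu]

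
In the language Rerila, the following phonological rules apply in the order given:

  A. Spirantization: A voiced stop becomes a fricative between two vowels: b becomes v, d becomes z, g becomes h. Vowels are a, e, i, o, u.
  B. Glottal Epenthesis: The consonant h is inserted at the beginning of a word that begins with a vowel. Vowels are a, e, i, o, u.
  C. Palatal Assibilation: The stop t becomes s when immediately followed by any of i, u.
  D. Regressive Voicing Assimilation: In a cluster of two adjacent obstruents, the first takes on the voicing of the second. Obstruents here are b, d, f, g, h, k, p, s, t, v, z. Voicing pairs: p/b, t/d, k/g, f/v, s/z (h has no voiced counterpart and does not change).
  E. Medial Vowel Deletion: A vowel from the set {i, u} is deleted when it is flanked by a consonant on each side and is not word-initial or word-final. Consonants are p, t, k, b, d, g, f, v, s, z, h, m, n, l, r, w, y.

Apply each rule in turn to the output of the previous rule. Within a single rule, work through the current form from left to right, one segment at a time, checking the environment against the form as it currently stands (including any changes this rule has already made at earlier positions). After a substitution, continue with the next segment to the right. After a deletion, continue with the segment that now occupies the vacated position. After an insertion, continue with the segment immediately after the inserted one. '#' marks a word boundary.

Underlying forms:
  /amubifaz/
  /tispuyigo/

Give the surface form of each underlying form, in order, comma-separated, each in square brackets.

[hamvfaz], [sspyho]

/amubifaz/:
  A Spirantization: [amubifaz] → [amuvifaz]
  B Glottal Epenthesis: [amuvifaz] → [hamuvifaz]
  C Palatal Assibilation: no change — [hamuvifaz]
  D Regressive Voicing Assimilation: no change — [hamuvifaz]
  E Medial Vowel Deletion: [hamuvifaz] → [hamvfaz]
/tispuyigo/:
  A Spirantization: [tispuyigo] → [tispuyiho]
  B Glottal Epenthesis: no change — [tispuyiho]
  C Palatal Assibilation: [tispuyiho] → [sispuyiho]
  D Regressive Voicing Assimilation: no change — [sispuyiho]
  E Medial Vowel Deletion: [sispuyiho] → [sspyho]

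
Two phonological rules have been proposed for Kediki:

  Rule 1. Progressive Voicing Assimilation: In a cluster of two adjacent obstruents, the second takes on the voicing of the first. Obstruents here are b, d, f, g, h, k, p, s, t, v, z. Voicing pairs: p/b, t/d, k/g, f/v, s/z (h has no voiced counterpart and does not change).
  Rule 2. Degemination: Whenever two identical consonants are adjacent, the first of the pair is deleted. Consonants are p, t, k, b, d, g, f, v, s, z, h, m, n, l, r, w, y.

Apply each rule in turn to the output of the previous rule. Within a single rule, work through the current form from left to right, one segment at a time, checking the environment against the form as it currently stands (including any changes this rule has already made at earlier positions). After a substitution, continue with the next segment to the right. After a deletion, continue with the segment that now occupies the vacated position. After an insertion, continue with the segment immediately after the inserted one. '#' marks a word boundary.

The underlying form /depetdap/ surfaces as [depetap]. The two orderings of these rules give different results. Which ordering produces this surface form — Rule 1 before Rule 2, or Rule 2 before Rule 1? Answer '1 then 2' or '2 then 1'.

Order 1 then 2:
  1 Progressive Voicing Assimilation: [depetdap] → [depettap]
  2 Degemination: [depettap] → [depetap]
  result: [depetap]
Order 2 then 1:
  2 Degemination: no change — [depetdap]
  1 Progressive Voicing Assimilation: [depetdap] → [depettap]
  result: [depettap]

1 then 2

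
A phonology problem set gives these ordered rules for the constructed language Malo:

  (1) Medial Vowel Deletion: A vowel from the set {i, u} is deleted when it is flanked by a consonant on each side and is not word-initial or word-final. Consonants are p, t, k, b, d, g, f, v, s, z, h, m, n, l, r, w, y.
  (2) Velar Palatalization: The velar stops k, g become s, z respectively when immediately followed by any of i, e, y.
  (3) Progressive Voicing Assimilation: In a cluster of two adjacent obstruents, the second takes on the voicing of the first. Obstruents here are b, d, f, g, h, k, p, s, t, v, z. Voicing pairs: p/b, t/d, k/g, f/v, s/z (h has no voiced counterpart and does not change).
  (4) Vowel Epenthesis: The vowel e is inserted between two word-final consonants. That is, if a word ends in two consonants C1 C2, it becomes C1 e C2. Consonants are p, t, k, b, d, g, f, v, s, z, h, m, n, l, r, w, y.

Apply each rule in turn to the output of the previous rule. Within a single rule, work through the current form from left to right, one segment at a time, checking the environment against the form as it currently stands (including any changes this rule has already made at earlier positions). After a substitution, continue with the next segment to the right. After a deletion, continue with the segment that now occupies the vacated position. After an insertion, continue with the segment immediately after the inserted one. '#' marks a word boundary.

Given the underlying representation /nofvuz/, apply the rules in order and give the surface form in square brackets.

[noffes]

(1) Medial Vowel Deletion: [nofvuz] → [nofvz]
(2) Velar Palatalization: no change — [nofvz]
(3) Progressive Voicing Assimilation: [nofvz] → [noffs]
(4) Vowel Epenthesis: [noffs] → [noffes]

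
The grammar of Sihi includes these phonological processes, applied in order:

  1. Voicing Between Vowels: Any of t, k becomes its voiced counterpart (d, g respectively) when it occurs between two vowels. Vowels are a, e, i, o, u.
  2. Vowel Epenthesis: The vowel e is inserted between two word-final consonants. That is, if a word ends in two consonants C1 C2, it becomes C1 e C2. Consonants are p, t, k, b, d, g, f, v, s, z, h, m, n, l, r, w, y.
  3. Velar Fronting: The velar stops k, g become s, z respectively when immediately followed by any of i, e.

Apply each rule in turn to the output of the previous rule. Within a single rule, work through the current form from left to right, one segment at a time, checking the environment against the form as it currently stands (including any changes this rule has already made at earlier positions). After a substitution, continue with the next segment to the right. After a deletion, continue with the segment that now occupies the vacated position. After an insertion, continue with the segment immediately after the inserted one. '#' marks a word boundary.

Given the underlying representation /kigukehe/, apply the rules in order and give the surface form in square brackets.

[siguzehe]

1 Voicing Between Vowels: [kigukehe] → [kigugehe]
2 Vowel Epenthesis: no change — [kigugehe]
3 Velar Fronting: [kigugehe] → [siguzehe]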